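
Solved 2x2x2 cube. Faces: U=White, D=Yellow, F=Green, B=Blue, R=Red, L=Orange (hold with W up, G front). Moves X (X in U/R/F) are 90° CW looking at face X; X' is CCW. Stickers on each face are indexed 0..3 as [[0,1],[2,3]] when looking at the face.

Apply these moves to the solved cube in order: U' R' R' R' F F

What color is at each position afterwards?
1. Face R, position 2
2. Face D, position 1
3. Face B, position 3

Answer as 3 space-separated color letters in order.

Answer: B W B

Derivation:
After move 1 (U'): U=WWWW F=OOGG R=GGRR B=RRBB L=BBOO
After move 2 (R'): R=GRGR U=WBWR F=OWGW D=YOYG B=YRYB
After move 3 (R'): R=RRGG U=WYWY F=OBGR D=YWYW B=GROB
After move 4 (R'): R=RGRG U=WOWG F=OYGY D=YBYR B=WRWB
After move 5 (F): F=GOYY U=WOOB R=WGGG D=RRYR L=BYOB
After move 6 (F): F=YGYO U=WOBY R=OGBG D=GWYR L=BROR
Query 1: R[2] = B
Query 2: D[1] = W
Query 3: B[3] = B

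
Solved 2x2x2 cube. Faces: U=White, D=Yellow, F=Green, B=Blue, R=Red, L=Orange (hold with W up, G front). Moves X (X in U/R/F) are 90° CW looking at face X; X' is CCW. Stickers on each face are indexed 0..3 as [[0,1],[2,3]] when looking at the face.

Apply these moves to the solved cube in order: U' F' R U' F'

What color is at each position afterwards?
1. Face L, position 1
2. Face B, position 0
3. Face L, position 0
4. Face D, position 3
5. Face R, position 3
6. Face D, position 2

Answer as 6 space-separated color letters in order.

After move 1 (U'): U=WWWW F=OOGG R=GGRR B=RRBB L=BBOO
After move 2 (F'): F=OGOG U=WWGR R=YGYR D=BOYY L=BWOW
After move 3 (R): R=YYRG U=WGGG F=OOOY D=BBYR B=RRWB
After move 4 (U'): U=GGWG F=BWOY R=OORG B=YYWB L=RROW
After move 5 (F'): F=WYBO U=GGOR R=BOBG D=RWYR L=RGOW
Query 1: L[1] = G
Query 2: B[0] = Y
Query 3: L[0] = R
Query 4: D[3] = R
Query 5: R[3] = G
Query 6: D[2] = Y

Answer: G Y R R G Y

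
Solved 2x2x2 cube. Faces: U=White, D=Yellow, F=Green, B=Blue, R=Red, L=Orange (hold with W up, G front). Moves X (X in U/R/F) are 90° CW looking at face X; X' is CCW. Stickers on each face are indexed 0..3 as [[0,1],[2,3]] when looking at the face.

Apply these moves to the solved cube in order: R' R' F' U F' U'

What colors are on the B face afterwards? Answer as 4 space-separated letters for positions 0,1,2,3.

After move 1 (R'): R=RRRR U=WBWB F=GWGW D=YGYG B=YBYB
After move 2 (R'): R=RRRR U=WYWY F=GBGB D=YWYW B=GBGB
After move 3 (F'): F=BBGG U=WYRR R=WRYR D=OOYW L=OYOW
After move 4 (U): U=RWRY F=WRGG R=GBYR B=OYGB L=BBOW
After move 5 (F'): F=RGWG U=RWGY R=OBOR D=BWYW L=BYOR
After move 6 (U'): U=WYRG F=BYWG R=RGOR B=OBGB L=OYOR
Query: B face = OBGB

Answer: O B G B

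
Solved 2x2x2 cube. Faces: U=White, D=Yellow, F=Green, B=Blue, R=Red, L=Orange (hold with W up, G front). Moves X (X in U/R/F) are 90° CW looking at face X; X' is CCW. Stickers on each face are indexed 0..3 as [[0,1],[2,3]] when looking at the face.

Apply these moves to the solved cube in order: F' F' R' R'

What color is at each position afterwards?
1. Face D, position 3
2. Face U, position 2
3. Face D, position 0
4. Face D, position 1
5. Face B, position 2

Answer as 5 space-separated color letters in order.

Answer: Y Y W W G

Derivation:
After move 1 (F'): F=GGGG U=WWRR R=YRYR D=OOYY L=OWOW
After move 2 (F'): F=GGGG U=WWYY R=OROR D=WWYY L=OROR
After move 3 (R'): R=RROO U=WBYB F=GWGY D=WGYG B=YBWB
After move 4 (R'): R=RORO U=WWYY F=GBGB D=WWYY B=GBGB
Query 1: D[3] = Y
Query 2: U[2] = Y
Query 3: D[0] = W
Query 4: D[1] = W
Query 5: B[2] = G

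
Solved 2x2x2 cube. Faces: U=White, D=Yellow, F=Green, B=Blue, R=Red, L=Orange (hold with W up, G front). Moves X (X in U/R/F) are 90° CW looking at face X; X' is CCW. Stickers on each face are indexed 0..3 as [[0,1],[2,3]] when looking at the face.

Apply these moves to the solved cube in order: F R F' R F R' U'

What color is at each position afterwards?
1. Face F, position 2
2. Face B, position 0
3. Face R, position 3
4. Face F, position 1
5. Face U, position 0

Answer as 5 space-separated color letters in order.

Answer: B B G Y G

Derivation:
After move 1 (F): F=GGGG U=WWOO R=WRWR D=RRYY L=OYOY
After move 2 (R): R=WWRR U=WGOG F=GRGY D=RBYB B=OBWB
After move 3 (F'): F=RYGG U=WGWR R=BWRR D=YYYB L=OGOO
After move 4 (R): R=RBRW U=WYWG F=RYGB D=YWYO B=RBGB
After move 5 (F): F=GRBY U=WYOG R=WBGW D=RRYO L=OYOW
After move 6 (R'): R=BWWG U=WGOR F=GYBG D=RRYY B=OBRB
After move 7 (U'): U=GRWO F=OYBG R=GYWG B=BWRB L=OBOW
Query 1: F[2] = B
Query 2: B[0] = B
Query 3: R[3] = G
Query 4: F[1] = Y
Query 5: U[0] = G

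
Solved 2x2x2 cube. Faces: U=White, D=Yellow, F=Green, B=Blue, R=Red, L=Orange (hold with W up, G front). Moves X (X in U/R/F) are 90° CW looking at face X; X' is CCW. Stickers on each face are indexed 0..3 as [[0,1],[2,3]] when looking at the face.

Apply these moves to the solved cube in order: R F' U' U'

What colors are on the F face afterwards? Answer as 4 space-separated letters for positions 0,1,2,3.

After move 1 (R): R=RRRR U=WGWG F=GYGY D=YBYB B=WBWB
After move 2 (F'): F=YYGG U=WGRR R=BRYR D=OOYB L=OGOW
After move 3 (U'): U=GRWR F=OGGG R=YYYR B=BRWB L=WBOW
After move 4 (U'): U=RRGW F=WBGG R=OGYR B=YYWB L=BROW
Query: F face = WBGG

Answer: W B G G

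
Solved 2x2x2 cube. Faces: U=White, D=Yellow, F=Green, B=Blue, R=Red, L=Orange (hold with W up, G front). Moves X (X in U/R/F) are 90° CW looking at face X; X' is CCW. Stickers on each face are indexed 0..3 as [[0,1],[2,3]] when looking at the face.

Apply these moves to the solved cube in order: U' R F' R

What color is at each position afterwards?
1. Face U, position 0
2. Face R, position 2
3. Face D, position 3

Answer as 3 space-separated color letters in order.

Answer: W G W

Derivation:
After move 1 (U'): U=WWWW F=OOGG R=GGRR B=RRBB L=BBOO
After move 2 (R): R=RGRG U=WOWG F=OYGY D=YBYR B=WRWB
After move 3 (F'): F=YYOG U=WORR R=BGYG D=BOYR L=BGOW
After move 4 (R): R=YBGG U=WYRG F=YOOR D=BWYW B=RROB
Query 1: U[0] = W
Query 2: R[2] = G
Query 3: D[3] = W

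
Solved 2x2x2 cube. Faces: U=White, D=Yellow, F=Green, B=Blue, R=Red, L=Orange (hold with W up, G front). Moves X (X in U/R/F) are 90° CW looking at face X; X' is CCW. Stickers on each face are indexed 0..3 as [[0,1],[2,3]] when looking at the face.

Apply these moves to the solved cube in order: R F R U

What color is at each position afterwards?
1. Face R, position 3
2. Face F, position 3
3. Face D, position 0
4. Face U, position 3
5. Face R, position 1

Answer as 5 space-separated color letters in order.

Answer: R B R G B

Derivation:
After move 1 (R): R=RRRR U=WGWG F=GYGY D=YBYB B=WBWB
After move 2 (F): F=GGYY U=WGOO R=WRGR D=RRYB L=OYOB
After move 3 (R): R=GWRR U=WGOY F=GRYB D=RWYW B=OBGB
After move 4 (U): U=OWYG F=GWYB R=OBRR B=OYGB L=GROB
Query 1: R[3] = R
Query 2: F[3] = B
Query 3: D[0] = R
Query 4: U[3] = G
Query 5: R[1] = B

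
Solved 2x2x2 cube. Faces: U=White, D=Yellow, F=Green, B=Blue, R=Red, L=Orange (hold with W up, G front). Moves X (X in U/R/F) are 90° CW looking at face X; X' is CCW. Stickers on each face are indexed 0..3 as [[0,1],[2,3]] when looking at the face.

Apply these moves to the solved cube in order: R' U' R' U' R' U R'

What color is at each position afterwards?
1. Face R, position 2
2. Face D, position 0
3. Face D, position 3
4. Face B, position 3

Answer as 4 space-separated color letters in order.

After move 1 (R'): R=RRRR U=WBWB F=GWGW D=YGYG B=YBYB
After move 2 (U'): U=BBWW F=OOGW R=GWRR B=RRYB L=YBOO
After move 3 (R'): R=WRGR U=BYWR F=OBGW D=YOYW B=GRGB
After move 4 (U'): U=YRBW F=YBGW R=OBGR B=WRGB L=GROO
After move 5 (R'): R=BROG U=YGBW F=YRGW D=YBYW B=WROB
After move 6 (U): U=BYWG F=BRGW R=WROG B=GROB L=YROO
After move 7 (R'): R=RGWO U=BOWG F=BYGG D=YRYW B=WRBB
Query 1: R[2] = W
Query 2: D[0] = Y
Query 3: D[3] = W
Query 4: B[3] = B

Answer: W Y W B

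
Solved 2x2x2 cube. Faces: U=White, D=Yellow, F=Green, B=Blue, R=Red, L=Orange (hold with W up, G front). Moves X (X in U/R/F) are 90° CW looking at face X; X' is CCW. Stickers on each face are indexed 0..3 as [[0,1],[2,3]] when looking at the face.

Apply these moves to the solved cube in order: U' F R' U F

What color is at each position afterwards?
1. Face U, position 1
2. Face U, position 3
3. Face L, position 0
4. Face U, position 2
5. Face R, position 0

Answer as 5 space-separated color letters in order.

After move 1 (U'): U=WWWW F=OOGG R=GGRR B=RRBB L=BBOO
After move 2 (F): F=GOGO U=WWOB R=WGWR D=RGYY L=BYOY
After move 3 (R'): R=GRWW U=WBOR F=GWGB D=ROYO B=YRGB
After move 4 (U): U=OWRB F=GRGB R=YRWW B=BYGB L=GWOY
After move 5 (F): F=GGBR U=OWYW R=RRBW D=WYYO L=GROO
Query 1: U[1] = W
Query 2: U[3] = W
Query 3: L[0] = G
Query 4: U[2] = Y
Query 5: R[0] = R

Answer: W W G Y R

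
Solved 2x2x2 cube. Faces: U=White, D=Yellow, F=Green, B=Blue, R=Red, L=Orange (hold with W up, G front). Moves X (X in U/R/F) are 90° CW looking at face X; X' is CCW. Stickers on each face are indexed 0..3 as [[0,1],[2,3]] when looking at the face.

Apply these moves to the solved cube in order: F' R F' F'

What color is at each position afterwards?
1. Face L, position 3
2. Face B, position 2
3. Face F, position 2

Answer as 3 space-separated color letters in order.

After move 1 (F'): F=GGGG U=WWRR R=YRYR D=OOYY L=OWOW
After move 2 (R): R=YYRR U=WGRG F=GOGY D=OBYB B=RBWB
After move 3 (F'): F=OYGG U=WGYR R=BYOR D=WWYB L=OGOR
After move 4 (F'): F=YGOG U=WGBO R=WYWR D=GRYB L=OROY
Query 1: L[3] = Y
Query 2: B[2] = W
Query 3: F[2] = O

Answer: Y W O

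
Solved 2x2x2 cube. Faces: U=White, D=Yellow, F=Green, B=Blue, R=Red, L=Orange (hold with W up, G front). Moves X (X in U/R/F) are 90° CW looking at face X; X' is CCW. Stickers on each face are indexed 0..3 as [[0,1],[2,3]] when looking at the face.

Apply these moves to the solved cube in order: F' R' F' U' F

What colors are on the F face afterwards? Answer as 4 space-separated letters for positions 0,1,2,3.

After move 1 (F'): F=GGGG U=WWRR R=YRYR D=OOYY L=OWOW
After move 2 (R'): R=RRYY U=WBRB F=GWGR D=OGYG B=YBOB
After move 3 (F'): F=WRGG U=WBRY R=GROY D=WWYG L=OBOR
After move 4 (U'): U=BYWR F=OBGG R=WROY B=GROB L=YBOR
After move 5 (F): F=GOGB U=BYRB R=WRRY D=OWYG L=YWOW
Query: F face = GOGB

Answer: G O G B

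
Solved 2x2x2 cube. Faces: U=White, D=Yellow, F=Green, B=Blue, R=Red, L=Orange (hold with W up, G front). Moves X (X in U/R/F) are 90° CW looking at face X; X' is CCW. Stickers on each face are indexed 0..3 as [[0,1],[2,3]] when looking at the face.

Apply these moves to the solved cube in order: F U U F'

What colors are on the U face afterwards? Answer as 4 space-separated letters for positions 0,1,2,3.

Answer: O O O W

Derivation:
After move 1 (F): F=GGGG U=WWOO R=WRWR D=RRYY L=OYOY
After move 2 (U): U=OWOW F=WRGG R=BBWR B=OYBB L=GGOY
After move 3 (U): U=OOWW F=BBGG R=OYWR B=GGBB L=WROY
After move 4 (F'): F=BGBG U=OOOW R=RYRR D=RYYY L=WWOW
Query: U face = OOOW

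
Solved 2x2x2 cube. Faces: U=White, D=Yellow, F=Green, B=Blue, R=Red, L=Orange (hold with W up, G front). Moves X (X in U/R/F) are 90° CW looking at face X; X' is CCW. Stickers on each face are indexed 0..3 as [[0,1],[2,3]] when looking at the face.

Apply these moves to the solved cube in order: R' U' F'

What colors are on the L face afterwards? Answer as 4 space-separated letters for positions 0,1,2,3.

After move 1 (R'): R=RRRR U=WBWB F=GWGW D=YGYG B=YBYB
After move 2 (U'): U=BBWW F=OOGW R=GWRR B=RRYB L=YBOO
After move 3 (F'): F=OWOG U=BBGR R=GWYR D=BOYG L=YWOW
Query: L face = YWOW

Answer: Y W O W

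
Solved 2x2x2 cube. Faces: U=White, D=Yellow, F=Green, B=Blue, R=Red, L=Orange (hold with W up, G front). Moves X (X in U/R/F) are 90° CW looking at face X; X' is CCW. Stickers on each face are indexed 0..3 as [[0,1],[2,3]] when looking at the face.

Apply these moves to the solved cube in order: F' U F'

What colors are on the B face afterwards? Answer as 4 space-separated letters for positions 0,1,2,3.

Answer: O W B B

Derivation:
After move 1 (F'): F=GGGG U=WWRR R=YRYR D=OOYY L=OWOW
After move 2 (U): U=RWRW F=YRGG R=BBYR B=OWBB L=GGOW
After move 3 (F'): F=RGYG U=RWBY R=OBOR D=GWYY L=GWOR
Query: B face = OWBB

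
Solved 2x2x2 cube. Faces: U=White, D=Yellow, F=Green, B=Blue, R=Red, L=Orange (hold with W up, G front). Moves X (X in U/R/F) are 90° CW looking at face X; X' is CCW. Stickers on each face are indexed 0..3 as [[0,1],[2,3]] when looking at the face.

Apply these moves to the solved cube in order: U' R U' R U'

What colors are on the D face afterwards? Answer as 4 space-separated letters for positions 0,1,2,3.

Answer: Y W Y R

Derivation:
After move 1 (U'): U=WWWW F=OOGG R=GGRR B=RRBB L=BBOO
After move 2 (R): R=RGRG U=WOWG F=OYGY D=YBYR B=WRWB
After move 3 (U'): U=OGWW F=BBGY R=OYRG B=RGWB L=WROO
After move 4 (R): R=ROGY U=OBWY F=BBGR D=YWYR B=WGGB
After move 5 (U'): U=BYOW F=WRGR R=BBGY B=ROGB L=WGOO
Query: D face = YWYR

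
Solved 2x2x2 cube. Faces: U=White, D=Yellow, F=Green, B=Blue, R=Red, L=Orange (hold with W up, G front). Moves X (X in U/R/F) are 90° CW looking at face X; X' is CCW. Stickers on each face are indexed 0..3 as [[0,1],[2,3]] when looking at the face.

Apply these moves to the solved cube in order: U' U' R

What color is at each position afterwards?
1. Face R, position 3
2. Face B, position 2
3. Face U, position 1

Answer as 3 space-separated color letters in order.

After move 1 (U'): U=WWWW F=OOGG R=GGRR B=RRBB L=BBOO
After move 2 (U'): U=WWWW F=BBGG R=OORR B=GGBB L=RROO
After move 3 (R): R=RORO U=WBWG F=BYGY D=YBYG B=WGWB
Query 1: R[3] = O
Query 2: B[2] = W
Query 3: U[1] = B

Answer: O W B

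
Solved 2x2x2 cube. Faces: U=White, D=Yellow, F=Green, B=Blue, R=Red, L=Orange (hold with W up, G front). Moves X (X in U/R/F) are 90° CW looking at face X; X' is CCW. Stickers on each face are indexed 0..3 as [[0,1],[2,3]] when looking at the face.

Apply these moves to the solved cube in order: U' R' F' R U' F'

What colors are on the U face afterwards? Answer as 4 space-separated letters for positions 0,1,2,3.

Answer: W G W R

Derivation:
After move 1 (U'): U=WWWW F=OOGG R=GGRR B=RRBB L=BBOO
After move 2 (R'): R=GRGR U=WBWR F=OWGW D=YOYG B=YRYB
After move 3 (F'): F=WWOG U=WBGG R=ORYR D=BOYG L=BROW
After move 4 (R): R=YORR U=WWGG F=WOOG D=BYYY B=GRBB
After move 5 (U'): U=WGWG F=BROG R=WORR B=YOBB L=GROW
After move 6 (F'): F=RGBO U=WGWR R=YOBR D=RWYY L=GGOW
Query: U face = WGWR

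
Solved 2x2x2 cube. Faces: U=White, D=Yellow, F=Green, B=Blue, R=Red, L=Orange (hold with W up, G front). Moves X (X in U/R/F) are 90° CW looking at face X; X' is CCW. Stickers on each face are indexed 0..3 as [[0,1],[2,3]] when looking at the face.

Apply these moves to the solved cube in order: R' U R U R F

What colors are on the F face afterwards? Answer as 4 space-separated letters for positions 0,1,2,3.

After move 1 (R'): R=RRRR U=WBWB F=GWGW D=YGYG B=YBYB
After move 2 (U): U=WWBB F=RRGW R=YBRR B=OOYB L=GWOO
After move 3 (R): R=RYRB U=WRBW F=RGGG D=YYYO B=BOWB
After move 4 (U): U=BWWR F=RYGG R=BORB B=GWWB L=RGOO
After move 5 (R): R=RBBO U=BYWG F=RYGO D=YWYG B=RWWB
After move 6 (F): F=GROY U=BYOG R=WBGO D=BRYG L=RYOW
Query: F face = GROY

Answer: G R O Y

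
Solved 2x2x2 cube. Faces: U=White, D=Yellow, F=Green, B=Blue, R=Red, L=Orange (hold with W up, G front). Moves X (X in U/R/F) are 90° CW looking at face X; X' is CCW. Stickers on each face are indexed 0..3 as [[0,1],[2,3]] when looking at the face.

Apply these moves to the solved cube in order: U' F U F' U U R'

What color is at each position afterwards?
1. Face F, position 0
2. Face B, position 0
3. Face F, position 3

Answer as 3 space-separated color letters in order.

After move 1 (U'): U=WWWW F=OOGG R=GGRR B=RRBB L=BBOO
After move 2 (F): F=GOGO U=WWOB R=WGWR D=RGYY L=BYOY
After move 3 (U): U=OWBW F=WGGO R=RRWR B=BYBB L=GOOY
After move 4 (F'): F=GOWG U=OWRW R=GRRR D=OYYY L=GWOB
After move 5 (U): U=ROWW F=GRWG R=BYRR B=GWBB L=GOOB
After move 6 (U): U=WRWO F=BYWG R=GWRR B=GOBB L=GROB
After move 7 (R'): R=WRGR U=WBWG F=BRWO D=OYYG B=YOYB
Query 1: F[0] = B
Query 2: B[0] = Y
Query 3: F[3] = O

Answer: B Y O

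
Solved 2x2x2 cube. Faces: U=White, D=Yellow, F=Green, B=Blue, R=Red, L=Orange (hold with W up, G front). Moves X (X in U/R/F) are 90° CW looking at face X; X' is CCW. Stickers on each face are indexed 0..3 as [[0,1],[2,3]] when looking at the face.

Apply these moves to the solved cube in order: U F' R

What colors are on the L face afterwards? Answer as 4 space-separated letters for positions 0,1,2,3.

After move 1 (U): U=WWWW F=RRGG R=BBRR B=OOBB L=GGOO
After move 2 (F'): F=RGRG U=WWBR R=YBYR D=GOYY L=GWOW
After move 3 (R): R=YYRB U=WGBG F=RORY D=GBYO B=ROWB
Query: L face = GWOW

Answer: G W O W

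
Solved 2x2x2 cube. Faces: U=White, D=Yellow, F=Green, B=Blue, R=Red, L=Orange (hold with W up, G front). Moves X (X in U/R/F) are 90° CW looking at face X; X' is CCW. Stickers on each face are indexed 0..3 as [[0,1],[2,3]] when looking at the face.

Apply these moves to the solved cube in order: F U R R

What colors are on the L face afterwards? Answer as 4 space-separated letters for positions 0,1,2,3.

Answer: G G O Y

Derivation:
After move 1 (F): F=GGGG U=WWOO R=WRWR D=RRYY L=OYOY
After move 2 (U): U=OWOW F=WRGG R=BBWR B=OYBB L=GGOY
After move 3 (R): R=WBRB U=OROG F=WRGY D=RBYO B=WYWB
After move 4 (R): R=RWBB U=OROY F=WBGO D=RWYW B=GYRB
Query: L face = GGOY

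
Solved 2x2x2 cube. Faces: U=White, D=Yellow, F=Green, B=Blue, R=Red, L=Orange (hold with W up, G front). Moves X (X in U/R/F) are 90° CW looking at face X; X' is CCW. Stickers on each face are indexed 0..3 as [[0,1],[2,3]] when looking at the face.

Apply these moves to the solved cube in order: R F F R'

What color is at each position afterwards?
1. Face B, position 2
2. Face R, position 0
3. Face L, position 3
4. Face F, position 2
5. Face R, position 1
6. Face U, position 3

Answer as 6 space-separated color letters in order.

Answer: W R R Y R W

Derivation:
After move 1 (R): R=RRRR U=WGWG F=GYGY D=YBYB B=WBWB
After move 2 (F): F=GGYY U=WGOO R=WRGR D=RRYB L=OYOB
After move 3 (F): F=YGYG U=WGBY R=OROR D=GWYB L=OROR
After move 4 (R'): R=RROO U=WWBW F=YGYY D=GGYG B=BBWB
Query 1: B[2] = W
Query 2: R[0] = R
Query 3: L[3] = R
Query 4: F[2] = Y
Query 5: R[1] = R
Query 6: U[3] = W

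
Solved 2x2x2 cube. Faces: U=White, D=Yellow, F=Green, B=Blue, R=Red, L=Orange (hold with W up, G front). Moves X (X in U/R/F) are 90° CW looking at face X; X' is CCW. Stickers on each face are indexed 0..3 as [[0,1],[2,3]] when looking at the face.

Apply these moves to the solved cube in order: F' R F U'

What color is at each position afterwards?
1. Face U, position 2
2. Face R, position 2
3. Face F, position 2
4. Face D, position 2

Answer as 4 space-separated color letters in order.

After move 1 (F'): F=GGGG U=WWRR R=YRYR D=OOYY L=OWOW
After move 2 (R): R=YYRR U=WGRG F=GOGY D=OBYB B=RBWB
After move 3 (F): F=GGYO U=WGWW R=RYGR D=RYYB L=OOOB
After move 4 (U'): U=GWWW F=OOYO R=GGGR B=RYWB L=RBOB
Query 1: U[2] = W
Query 2: R[2] = G
Query 3: F[2] = Y
Query 4: D[2] = Y

Answer: W G Y Y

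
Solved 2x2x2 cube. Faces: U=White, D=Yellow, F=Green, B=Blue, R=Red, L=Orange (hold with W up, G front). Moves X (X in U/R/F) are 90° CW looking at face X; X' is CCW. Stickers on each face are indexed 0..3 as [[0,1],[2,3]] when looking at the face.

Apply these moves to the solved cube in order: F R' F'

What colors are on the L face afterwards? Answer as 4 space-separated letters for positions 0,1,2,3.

Answer: O B O O

Derivation:
After move 1 (F): F=GGGG U=WWOO R=WRWR D=RRYY L=OYOY
After move 2 (R'): R=RRWW U=WBOB F=GWGO D=RGYG B=YBRB
After move 3 (F'): F=WOGG U=WBRW R=GRRW D=YYYG L=OBOO
Query: L face = OBOO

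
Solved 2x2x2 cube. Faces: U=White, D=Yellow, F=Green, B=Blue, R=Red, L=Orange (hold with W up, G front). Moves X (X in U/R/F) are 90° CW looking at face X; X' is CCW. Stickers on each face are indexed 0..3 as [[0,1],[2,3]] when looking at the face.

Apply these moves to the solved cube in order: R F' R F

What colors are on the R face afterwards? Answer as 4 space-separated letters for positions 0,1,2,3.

After move 1 (R): R=RRRR U=WGWG F=GYGY D=YBYB B=WBWB
After move 2 (F'): F=YYGG U=WGRR R=BRYR D=OOYB L=OGOW
After move 3 (R): R=YBRR U=WYRG F=YOGB D=OWYW B=RBGB
After move 4 (F): F=GYBO U=WYWG R=RBGR D=RYYW L=OOOW
Query: R face = RBGR

Answer: R B G R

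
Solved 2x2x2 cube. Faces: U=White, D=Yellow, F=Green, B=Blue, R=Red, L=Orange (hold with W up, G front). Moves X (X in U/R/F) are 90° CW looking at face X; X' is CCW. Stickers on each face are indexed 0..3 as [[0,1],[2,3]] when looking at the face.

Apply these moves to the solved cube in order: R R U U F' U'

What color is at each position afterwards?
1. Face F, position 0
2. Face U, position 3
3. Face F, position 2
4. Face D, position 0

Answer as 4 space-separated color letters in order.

After move 1 (R): R=RRRR U=WGWG F=GYGY D=YBYB B=WBWB
After move 2 (R): R=RRRR U=WYWY F=GBGB D=YWYW B=GBGB
After move 3 (U): U=WWYY F=RRGB R=GBRR B=OOGB L=GBOO
After move 4 (U): U=YWYW F=GBGB R=OORR B=GBGB L=RROO
After move 5 (F'): F=BBGG U=YWOR R=WOYR D=ROYW L=RWOY
After move 6 (U'): U=WRYO F=RWGG R=BBYR B=WOGB L=GBOY
Query 1: F[0] = R
Query 2: U[3] = O
Query 3: F[2] = G
Query 4: D[0] = R

Answer: R O G R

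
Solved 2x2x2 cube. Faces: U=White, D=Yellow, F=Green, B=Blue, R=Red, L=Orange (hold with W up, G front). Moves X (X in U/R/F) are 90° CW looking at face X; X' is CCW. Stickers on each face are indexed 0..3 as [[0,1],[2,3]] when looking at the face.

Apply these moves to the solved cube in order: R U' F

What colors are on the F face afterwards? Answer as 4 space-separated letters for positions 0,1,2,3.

Answer: G O Y O

Derivation:
After move 1 (R): R=RRRR U=WGWG F=GYGY D=YBYB B=WBWB
After move 2 (U'): U=GGWW F=OOGY R=GYRR B=RRWB L=WBOO
After move 3 (F): F=GOYO U=GGOB R=WYWR D=RGYB L=WYOB
Query: F face = GOYO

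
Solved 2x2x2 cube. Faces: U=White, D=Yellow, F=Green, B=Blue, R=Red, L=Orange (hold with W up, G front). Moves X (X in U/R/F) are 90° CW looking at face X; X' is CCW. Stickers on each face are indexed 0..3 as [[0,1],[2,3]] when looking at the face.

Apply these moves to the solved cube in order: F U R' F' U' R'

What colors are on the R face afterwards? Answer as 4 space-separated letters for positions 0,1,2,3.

After move 1 (F): F=GGGG U=WWOO R=WRWR D=RRYY L=OYOY
After move 2 (U): U=OWOW F=WRGG R=BBWR B=OYBB L=GGOY
After move 3 (R'): R=BRBW U=OBOO F=WWGW D=RRYG B=YYRB
After move 4 (F'): F=WWWG U=OBBB R=RRRW D=GYYG L=GOOO
After move 5 (U'): U=BBOB F=GOWG R=WWRW B=RRRB L=YYOO
After move 6 (R'): R=WWWR U=BROR F=GBWB D=GOYG B=GRYB
Query: R face = WWWR

Answer: W W W R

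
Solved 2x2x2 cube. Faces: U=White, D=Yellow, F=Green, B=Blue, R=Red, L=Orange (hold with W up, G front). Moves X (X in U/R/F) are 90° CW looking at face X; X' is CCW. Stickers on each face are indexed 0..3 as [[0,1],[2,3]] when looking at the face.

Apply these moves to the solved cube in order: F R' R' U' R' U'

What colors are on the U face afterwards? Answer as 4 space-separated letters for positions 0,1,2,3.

After move 1 (F): F=GGGG U=WWOO R=WRWR D=RRYY L=OYOY
After move 2 (R'): R=RRWW U=WBOB F=GWGO D=RGYG B=YBRB
After move 3 (R'): R=RWRW U=WROY F=GBGB D=RWYO B=GBGB
After move 4 (U'): U=RYWO F=OYGB R=GBRW B=RWGB L=GBOY
After move 5 (R'): R=BWGR U=RGWR F=OYGO D=RYYB B=OWWB
After move 6 (U'): U=GRRW F=GBGO R=OYGR B=BWWB L=OWOY
Query: U face = GRRW

Answer: G R R W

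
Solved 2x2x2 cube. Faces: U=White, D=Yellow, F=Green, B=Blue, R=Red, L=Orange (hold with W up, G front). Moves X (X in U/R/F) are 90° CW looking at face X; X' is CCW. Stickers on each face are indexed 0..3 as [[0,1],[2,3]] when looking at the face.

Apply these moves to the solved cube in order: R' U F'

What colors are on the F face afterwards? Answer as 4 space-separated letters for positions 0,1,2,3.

After move 1 (R'): R=RRRR U=WBWB F=GWGW D=YGYG B=YBYB
After move 2 (U): U=WWBB F=RRGW R=YBRR B=OOYB L=GWOO
After move 3 (F'): F=RWRG U=WWYR R=GBYR D=WOYG L=GBOB
Query: F face = RWRG

Answer: R W R G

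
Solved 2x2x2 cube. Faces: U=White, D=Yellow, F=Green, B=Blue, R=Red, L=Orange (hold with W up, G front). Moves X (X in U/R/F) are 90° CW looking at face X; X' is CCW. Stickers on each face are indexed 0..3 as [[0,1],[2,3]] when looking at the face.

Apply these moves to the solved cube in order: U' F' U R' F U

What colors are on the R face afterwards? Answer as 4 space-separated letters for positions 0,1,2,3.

After move 1 (U'): U=WWWW F=OOGG R=GGRR B=RRBB L=BBOO
After move 2 (F'): F=OGOG U=WWGR R=YGYR D=BOYY L=BWOW
After move 3 (U): U=GWRW F=YGOG R=RRYR B=BWBB L=OGOW
After move 4 (R'): R=RRRY U=GBRB F=YWOW D=BGYG B=YWOB
After move 5 (F): F=OYWW U=GBWG R=RRBY D=RRYG L=OBOG
After move 6 (U): U=WGGB F=RRWW R=YWBY B=OBOB L=OYOG
Query: R face = YWBY

Answer: Y W B Y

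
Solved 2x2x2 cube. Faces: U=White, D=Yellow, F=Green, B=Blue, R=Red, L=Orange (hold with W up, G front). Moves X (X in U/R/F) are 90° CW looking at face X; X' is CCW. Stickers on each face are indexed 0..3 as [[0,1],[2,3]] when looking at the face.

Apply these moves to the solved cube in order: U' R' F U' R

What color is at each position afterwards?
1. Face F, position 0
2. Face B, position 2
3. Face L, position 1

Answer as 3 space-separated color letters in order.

After move 1 (U'): U=WWWW F=OOGG R=GGRR B=RRBB L=BBOO
After move 2 (R'): R=GRGR U=WBWR F=OWGW D=YOYG B=YRYB
After move 3 (F): F=GOWW U=WBOB R=WRRR D=GGYG L=BYOO
After move 4 (U'): U=BBWO F=BYWW R=GORR B=WRYB L=YROO
After move 5 (R): R=RGRO U=BYWW F=BGWG D=GYYW B=ORBB
Query 1: F[0] = B
Query 2: B[2] = B
Query 3: L[1] = R

Answer: B B R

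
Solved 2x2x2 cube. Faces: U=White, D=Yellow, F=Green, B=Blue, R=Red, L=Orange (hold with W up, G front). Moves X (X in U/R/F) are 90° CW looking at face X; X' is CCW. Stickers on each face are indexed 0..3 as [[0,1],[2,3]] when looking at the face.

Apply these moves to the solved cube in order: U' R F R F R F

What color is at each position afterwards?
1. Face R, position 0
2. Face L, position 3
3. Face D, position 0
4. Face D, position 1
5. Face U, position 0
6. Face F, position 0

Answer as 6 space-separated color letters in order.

Answer: B O G Y W R

Derivation:
After move 1 (U'): U=WWWW F=OOGG R=GGRR B=RRBB L=BBOO
After move 2 (R): R=RGRG U=WOWG F=OYGY D=YBYR B=WRWB
After move 3 (F): F=GOYY U=WOOB R=WGGG D=RRYR L=BYOB
After move 4 (R): R=GWGG U=WOOY F=GRYR D=RWYW B=BROB
After move 5 (F): F=YGRR U=WOBY R=OWYG D=GGYW L=BROW
After move 6 (R): R=YOGW U=WGBR F=YGRW D=GOYB B=YROB
After move 7 (F): F=RYWG U=WGWR R=BORW D=GYYB L=BGOO
Query 1: R[0] = B
Query 2: L[3] = O
Query 3: D[0] = G
Query 4: D[1] = Y
Query 5: U[0] = W
Query 6: F[0] = R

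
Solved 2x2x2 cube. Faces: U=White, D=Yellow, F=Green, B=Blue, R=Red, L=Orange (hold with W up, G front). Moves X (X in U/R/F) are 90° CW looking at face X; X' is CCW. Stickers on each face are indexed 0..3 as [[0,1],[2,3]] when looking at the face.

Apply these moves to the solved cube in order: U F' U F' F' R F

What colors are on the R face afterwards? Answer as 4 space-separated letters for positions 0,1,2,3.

After move 1 (U): U=WWWW F=RRGG R=BBRR B=OOBB L=GGOO
After move 2 (F'): F=RGRG U=WWBR R=YBYR D=GOYY L=GWOW
After move 3 (U): U=BWRW F=YBRG R=OOYR B=GWBB L=RGOW
After move 4 (F'): F=BGYR U=BWOY R=OOGR D=GWYY L=RWOR
After move 5 (F'): F=GRBY U=BWOG R=WOGR D=WRYY L=RYOO
After move 6 (R): R=GWRO U=BROY F=GRBY D=WBYG B=GWWB
After move 7 (F): F=BGYR U=BROY R=OWYO D=RGYG L=RWOB
Query: R face = OWYO

Answer: O W Y O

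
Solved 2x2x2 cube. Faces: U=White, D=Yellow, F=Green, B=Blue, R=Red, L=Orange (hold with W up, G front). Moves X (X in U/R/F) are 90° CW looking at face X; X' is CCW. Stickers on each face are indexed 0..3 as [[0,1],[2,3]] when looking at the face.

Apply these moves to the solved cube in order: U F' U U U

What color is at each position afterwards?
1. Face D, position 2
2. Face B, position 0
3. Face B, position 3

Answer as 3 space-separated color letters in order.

After move 1 (U): U=WWWW F=RRGG R=BBRR B=OOBB L=GGOO
After move 2 (F'): F=RGRG U=WWBR R=YBYR D=GOYY L=GWOW
After move 3 (U): U=BWRW F=YBRG R=OOYR B=GWBB L=RGOW
After move 4 (U): U=RBWW F=OORG R=GWYR B=RGBB L=YBOW
After move 5 (U): U=WRWB F=GWRG R=RGYR B=YBBB L=OOOW
Query 1: D[2] = Y
Query 2: B[0] = Y
Query 3: B[3] = B

Answer: Y Y B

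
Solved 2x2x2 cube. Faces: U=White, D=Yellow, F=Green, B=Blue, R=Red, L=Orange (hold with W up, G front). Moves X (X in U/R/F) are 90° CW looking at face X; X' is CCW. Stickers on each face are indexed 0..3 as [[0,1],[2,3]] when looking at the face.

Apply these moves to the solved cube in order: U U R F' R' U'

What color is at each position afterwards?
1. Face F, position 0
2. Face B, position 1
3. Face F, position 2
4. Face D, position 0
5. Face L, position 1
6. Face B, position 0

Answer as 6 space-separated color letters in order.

After move 1 (U): U=WWWW F=RRGG R=BBRR B=OOBB L=GGOO
After move 2 (U): U=WWWW F=BBGG R=OORR B=GGBB L=RROO
After move 3 (R): R=RORO U=WBWG F=BYGY D=YBYG B=WGWB
After move 4 (F'): F=YYBG U=WBRR R=BOYO D=ROYG L=RGOW
After move 5 (R'): R=OOBY U=WWRW F=YBBR D=RYYG B=GGOB
After move 6 (U'): U=WWWR F=RGBR R=YBBY B=OOOB L=GGOW
Query 1: F[0] = R
Query 2: B[1] = O
Query 3: F[2] = B
Query 4: D[0] = R
Query 5: L[1] = G
Query 6: B[0] = O

Answer: R O B R G O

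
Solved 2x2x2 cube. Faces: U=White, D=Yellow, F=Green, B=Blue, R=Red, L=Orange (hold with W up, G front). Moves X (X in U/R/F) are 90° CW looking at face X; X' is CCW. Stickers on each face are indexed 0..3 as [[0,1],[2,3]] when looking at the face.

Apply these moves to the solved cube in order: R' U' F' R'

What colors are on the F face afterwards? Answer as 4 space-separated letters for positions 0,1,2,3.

After move 1 (R'): R=RRRR U=WBWB F=GWGW D=YGYG B=YBYB
After move 2 (U'): U=BBWW F=OOGW R=GWRR B=RRYB L=YBOO
After move 3 (F'): F=OWOG U=BBGR R=GWYR D=BOYG L=YWOW
After move 4 (R'): R=WRGY U=BYGR F=OBOR D=BWYG B=GROB
Query: F face = OBOR

Answer: O B O R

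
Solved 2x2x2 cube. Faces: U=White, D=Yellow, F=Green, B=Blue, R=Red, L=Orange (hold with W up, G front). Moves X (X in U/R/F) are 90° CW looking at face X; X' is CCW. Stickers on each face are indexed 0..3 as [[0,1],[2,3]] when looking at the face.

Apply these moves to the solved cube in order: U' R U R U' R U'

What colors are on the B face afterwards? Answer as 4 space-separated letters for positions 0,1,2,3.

After move 1 (U'): U=WWWW F=OOGG R=GGRR B=RRBB L=BBOO
After move 2 (R): R=RGRG U=WOWG F=OYGY D=YBYR B=WRWB
After move 3 (U): U=WWGO F=RGGY R=WRRG B=BBWB L=OYOO
After move 4 (R): R=RWGR U=WGGY F=RBGR D=YWYB B=OBWB
After move 5 (U'): U=GYWG F=OYGR R=RBGR B=RWWB L=OBOO
After move 6 (R): R=GRRB U=GYWR F=OWGB D=YWYR B=GWYB
After move 7 (U'): U=YRGW F=OBGB R=OWRB B=GRYB L=GWOO
Query: B face = GRYB

Answer: G R Y B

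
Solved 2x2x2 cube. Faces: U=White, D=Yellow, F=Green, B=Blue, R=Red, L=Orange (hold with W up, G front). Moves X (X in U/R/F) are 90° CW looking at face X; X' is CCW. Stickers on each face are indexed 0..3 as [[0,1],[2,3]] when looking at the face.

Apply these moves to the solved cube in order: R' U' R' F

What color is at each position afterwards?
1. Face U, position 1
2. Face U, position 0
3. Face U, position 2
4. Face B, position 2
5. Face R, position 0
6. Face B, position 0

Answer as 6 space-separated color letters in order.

Answer: Y B O G W G

Derivation:
After move 1 (R'): R=RRRR U=WBWB F=GWGW D=YGYG B=YBYB
After move 2 (U'): U=BBWW F=OOGW R=GWRR B=RRYB L=YBOO
After move 3 (R'): R=WRGR U=BYWR F=OBGW D=YOYW B=GRGB
After move 4 (F): F=GOWB U=BYOB R=WRRR D=GWYW L=YYOO
Query 1: U[1] = Y
Query 2: U[0] = B
Query 3: U[2] = O
Query 4: B[2] = G
Query 5: R[0] = W
Query 6: B[0] = G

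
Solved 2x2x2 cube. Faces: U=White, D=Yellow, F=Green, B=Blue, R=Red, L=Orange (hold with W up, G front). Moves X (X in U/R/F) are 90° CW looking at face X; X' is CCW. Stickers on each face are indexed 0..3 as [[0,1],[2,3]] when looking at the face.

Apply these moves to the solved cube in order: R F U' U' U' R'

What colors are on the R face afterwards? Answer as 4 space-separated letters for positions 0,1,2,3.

After move 1 (R): R=RRRR U=WGWG F=GYGY D=YBYB B=WBWB
After move 2 (F): F=GGYY U=WGOO R=WRGR D=RRYB L=OYOB
After move 3 (U'): U=GOWO F=OYYY R=GGGR B=WRWB L=WBOB
After move 4 (U'): U=OOGW F=WBYY R=OYGR B=GGWB L=WROB
After move 5 (U'): U=OWOG F=WRYY R=WBGR B=OYWB L=GGOB
After move 6 (R'): R=BRWG U=OWOO F=WWYG D=RRYY B=BYRB
Query: R face = BRWG

Answer: B R W G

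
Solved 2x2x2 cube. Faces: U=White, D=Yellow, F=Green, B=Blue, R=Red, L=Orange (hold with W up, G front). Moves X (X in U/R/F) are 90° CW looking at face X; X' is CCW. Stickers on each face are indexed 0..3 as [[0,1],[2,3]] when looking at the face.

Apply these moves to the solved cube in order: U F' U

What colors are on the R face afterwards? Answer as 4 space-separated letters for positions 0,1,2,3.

After move 1 (U): U=WWWW F=RRGG R=BBRR B=OOBB L=GGOO
After move 2 (F'): F=RGRG U=WWBR R=YBYR D=GOYY L=GWOW
After move 3 (U): U=BWRW F=YBRG R=OOYR B=GWBB L=RGOW
Query: R face = OOYR

Answer: O O Y R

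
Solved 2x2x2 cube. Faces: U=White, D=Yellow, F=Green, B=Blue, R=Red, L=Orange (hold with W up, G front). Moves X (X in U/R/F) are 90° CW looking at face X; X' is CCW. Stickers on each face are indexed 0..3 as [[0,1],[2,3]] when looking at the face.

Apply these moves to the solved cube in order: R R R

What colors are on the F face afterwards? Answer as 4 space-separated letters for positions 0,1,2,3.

After move 1 (R): R=RRRR U=WGWG F=GYGY D=YBYB B=WBWB
After move 2 (R): R=RRRR U=WYWY F=GBGB D=YWYW B=GBGB
After move 3 (R): R=RRRR U=WBWB F=GWGW D=YGYG B=YBYB
Query: F face = GWGW

Answer: G W G W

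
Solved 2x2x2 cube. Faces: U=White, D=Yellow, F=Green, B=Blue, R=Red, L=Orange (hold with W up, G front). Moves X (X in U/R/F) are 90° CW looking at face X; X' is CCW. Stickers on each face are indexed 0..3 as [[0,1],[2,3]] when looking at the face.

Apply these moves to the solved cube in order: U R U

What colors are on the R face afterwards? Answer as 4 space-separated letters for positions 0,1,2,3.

Answer: W O R B

Derivation:
After move 1 (U): U=WWWW F=RRGG R=BBRR B=OOBB L=GGOO
After move 2 (R): R=RBRB U=WRWG F=RYGY D=YBYO B=WOWB
After move 3 (U): U=WWGR F=RBGY R=WORB B=GGWB L=RYOO
Query: R face = WORB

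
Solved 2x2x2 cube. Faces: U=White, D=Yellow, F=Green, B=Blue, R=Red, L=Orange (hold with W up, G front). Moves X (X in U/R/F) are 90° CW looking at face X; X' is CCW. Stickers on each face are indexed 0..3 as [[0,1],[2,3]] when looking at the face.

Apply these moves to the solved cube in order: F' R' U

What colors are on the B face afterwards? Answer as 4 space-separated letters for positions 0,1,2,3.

Answer: O W O B

Derivation:
After move 1 (F'): F=GGGG U=WWRR R=YRYR D=OOYY L=OWOW
After move 2 (R'): R=RRYY U=WBRB F=GWGR D=OGYG B=YBOB
After move 3 (U): U=RWBB F=RRGR R=YBYY B=OWOB L=GWOW
Query: B face = OWOB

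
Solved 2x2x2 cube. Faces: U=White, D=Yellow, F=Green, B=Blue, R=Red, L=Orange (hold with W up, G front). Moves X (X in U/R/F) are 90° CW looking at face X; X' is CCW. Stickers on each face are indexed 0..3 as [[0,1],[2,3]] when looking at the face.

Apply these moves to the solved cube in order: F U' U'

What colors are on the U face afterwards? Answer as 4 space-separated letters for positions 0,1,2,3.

Answer: O O W W

Derivation:
After move 1 (F): F=GGGG U=WWOO R=WRWR D=RRYY L=OYOY
After move 2 (U'): U=WOWO F=OYGG R=GGWR B=WRBB L=BBOY
After move 3 (U'): U=OOWW F=BBGG R=OYWR B=GGBB L=WROY
Query: U face = OOWW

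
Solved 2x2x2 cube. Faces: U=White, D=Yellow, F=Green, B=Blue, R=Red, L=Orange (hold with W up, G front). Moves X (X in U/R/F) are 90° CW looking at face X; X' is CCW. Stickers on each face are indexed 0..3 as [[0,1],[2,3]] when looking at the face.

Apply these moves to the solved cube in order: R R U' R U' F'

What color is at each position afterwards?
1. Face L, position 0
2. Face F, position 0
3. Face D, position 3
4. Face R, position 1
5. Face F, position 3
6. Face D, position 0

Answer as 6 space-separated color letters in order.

After move 1 (R): R=RRRR U=WGWG F=GYGY D=YBYB B=WBWB
After move 2 (R): R=RRRR U=WYWY F=GBGB D=YWYW B=GBGB
After move 3 (U'): U=YYWW F=OOGB R=GBRR B=RRGB L=GBOO
After move 4 (R): R=RGRB U=YOWB F=OWGW D=YGYR B=WRYB
After move 5 (U'): U=OBYW F=GBGW R=OWRB B=RGYB L=WROO
After move 6 (F'): F=BWGG U=OBOR R=GWYB D=ROYR L=WWOY
Query 1: L[0] = W
Query 2: F[0] = B
Query 3: D[3] = R
Query 4: R[1] = W
Query 5: F[3] = G
Query 6: D[0] = R

Answer: W B R W G R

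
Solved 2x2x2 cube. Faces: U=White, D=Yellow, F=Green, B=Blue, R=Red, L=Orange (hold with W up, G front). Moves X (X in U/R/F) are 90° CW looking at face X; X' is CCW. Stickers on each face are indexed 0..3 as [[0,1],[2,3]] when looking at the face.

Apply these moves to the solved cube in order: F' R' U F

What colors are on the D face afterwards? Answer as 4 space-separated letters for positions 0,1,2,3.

After move 1 (F'): F=GGGG U=WWRR R=YRYR D=OOYY L=OWOW
After move 2 (R'): R=RRYY U=WBRB F=GWGR D=OGYG B=YBOB
After move 3 (U): U=RWBB F=RRGR R=YBYY B=OWOB L=GWOW
After move 4 (F): F=GRRR U=RWWW R=BBBY D=YYYG L=GOOG
Query: D face = YYYG

Answer: Y Y Y G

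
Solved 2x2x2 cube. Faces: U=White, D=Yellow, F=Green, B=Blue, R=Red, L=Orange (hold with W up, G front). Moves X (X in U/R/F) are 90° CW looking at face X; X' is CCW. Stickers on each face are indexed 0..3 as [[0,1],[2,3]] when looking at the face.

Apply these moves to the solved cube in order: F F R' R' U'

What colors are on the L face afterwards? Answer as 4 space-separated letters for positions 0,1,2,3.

Answer: G B O R

Derivation:
After move 1 (F): F=GGGG U=WWOO R=WRWR D=RRYY L=OYOY
After move 2 (F): F=GGGG U=WWYY R=OROR D=WWYY L=OROR
After move 3 (R'): R=RROO U=WBYB F=GWGY D=WGYG B=YBWB
After move 4 (R'): R=RORO U=WWYY F=GBGB D=WWYY B=GBGB
After move 5 (U'): U=WYWY F=ORGB R=GBRO B=ROGB L=GBOR
Query: L face = GBOR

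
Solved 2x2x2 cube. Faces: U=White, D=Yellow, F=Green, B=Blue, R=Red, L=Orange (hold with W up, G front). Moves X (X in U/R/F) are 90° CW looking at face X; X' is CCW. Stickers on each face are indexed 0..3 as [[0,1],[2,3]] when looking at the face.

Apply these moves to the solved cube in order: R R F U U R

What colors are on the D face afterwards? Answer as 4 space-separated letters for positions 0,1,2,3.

Answer: R G Y G

Derivation:
After move 1 (R): R=RRRR U=WGWG F=GYGY D=YBYB B=WBWB
After move 2 (R): R=RRRR U=WYWY F=GBGB D=YWYW B=GBGB
After move 3 (F): F=GGBB U=WYOO R=WRYR D=RRYW L=OYOW
After move 4 (U): U=OWOY F=WRBB R=GBYR B=OYGB L=GGOW
After move 5 (U): U=OOYW F=GBBB R=OYYR B=GGGB L=WROW
After move 6 (R): R=YORY U=OBYB F=GRBW D=RGYG B=WGOB
Query: D face = RGYG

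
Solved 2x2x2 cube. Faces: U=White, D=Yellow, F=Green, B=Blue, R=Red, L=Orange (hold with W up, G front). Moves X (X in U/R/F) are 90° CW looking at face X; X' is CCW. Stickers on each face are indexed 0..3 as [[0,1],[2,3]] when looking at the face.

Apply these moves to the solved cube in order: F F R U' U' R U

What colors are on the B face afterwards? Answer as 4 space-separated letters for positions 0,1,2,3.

After move 1 (F): F=GGGG U=WWOO R=WRWR D=RRYY L=OYOY
After move 2 (F): F=GGGG U=WWYY R=OROR D=WWYY L=OROR
After move 3 (R): R=OORR U=WGYG F=GWGY D=WBYB B=YBWB
After move 4 (U'): U=GGWY F=ORGY R=GWRR B=OOWB L=YBOR
After move 5 (U'): U=GYGW F=YBGY R=ORRR B=GWWB L=OOOR
After move 6 (R): R=RORR U=GBGY F=YBGB D=WWYG B=WWYB
After move 7 (U): U=GGYB F=ROGB R=WWRR B=OOYB L=YBOR
Query: B face = OOYB

Answer: O O Y B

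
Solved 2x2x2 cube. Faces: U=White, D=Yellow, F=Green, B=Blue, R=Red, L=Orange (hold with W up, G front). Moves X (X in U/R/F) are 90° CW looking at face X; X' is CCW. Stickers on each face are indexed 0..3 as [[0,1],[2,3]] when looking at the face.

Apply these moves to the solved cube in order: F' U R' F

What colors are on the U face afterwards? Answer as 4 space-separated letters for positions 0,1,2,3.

After move 1 (F'): F=GGGG U=WWRR R=YRYR D=OOYY L=OWOW
After move 2 (U): U=RWRW F=YRGG R=BBYR B=OWBB L=GGOW
After move 3 (R'): R=BRBY U=RBRO F=YWGW D=ORYG B=YWOB
After move 4 (F): F=GYWW U=RBWG R=RROY D=BBYG L=GOOR
Query: U face = RBWG

Answer: R B W G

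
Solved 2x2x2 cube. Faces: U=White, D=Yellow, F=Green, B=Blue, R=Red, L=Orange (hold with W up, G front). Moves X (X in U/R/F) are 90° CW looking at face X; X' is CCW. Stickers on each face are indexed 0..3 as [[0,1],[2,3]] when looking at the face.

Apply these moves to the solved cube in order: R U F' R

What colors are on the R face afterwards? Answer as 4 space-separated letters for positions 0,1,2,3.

After move 1 (R): R=RRRR U=WGWG F=GYGY D=YBYB B=WBWB
After move 2 (U): U=WWGG F=RRGY R=WBRR B=OOWB L=GYOO
After move 3 (F'): F=RYRG U=WWWR R=BBYR D=YOYB L=GGOG
After move 4 (R): R=YBRB U=WYWG F=RORB D=YWYO B=ROWB
Query: R face = YBRB

Answer: Y B R B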